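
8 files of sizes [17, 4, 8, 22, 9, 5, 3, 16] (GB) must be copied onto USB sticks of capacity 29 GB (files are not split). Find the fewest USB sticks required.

Total = 22 + 17 + 16 + 9 + 8 + 5 + 4 + 3 = 84 GB.
Lower bound: ⌈84/29⌉ = 3 USB sticks.
A packing using 3 USB sticks:
  USB stick 1: 22 + 5 = 27
  USB stick 2: 17 + 9 + 3 = 29
  USB stick 3: 16 + 8 + 4 = 28
This matches the lower bound, so 3 is optimal.

3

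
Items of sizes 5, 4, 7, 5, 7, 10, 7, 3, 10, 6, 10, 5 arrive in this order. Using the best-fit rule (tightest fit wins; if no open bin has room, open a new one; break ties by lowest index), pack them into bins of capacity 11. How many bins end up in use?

9

  5 → bin 1 (new)  [load 5/11]
  4 → bin 1  [load 9/11]
  7 → bin 2 (new)  [load 7/11]
  5 → bin 3 (new)  [load 5/11]
  7 → bin 4 (new)  [load 7/11]
  10 → bin 5 (new)  [load 10/11]
  7 → bin 6 (new)  [load 7/11]
  3 → bin 2  [load 10/11]
  10 → bin 7 (new)  [load 10/11]
  6 → bin 3  [load 11/11]
  10 → bin 8 (new)  [load 10/11]
  5 → bin 9 (new)  [load 5/11]
9 bins opened.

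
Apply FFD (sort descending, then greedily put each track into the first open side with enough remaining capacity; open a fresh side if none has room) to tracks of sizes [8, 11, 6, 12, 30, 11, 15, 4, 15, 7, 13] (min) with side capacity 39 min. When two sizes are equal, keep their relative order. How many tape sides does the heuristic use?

4

Sorted descending: 30, 15, 15, 13, 12, 11, 11, 8, 7, 6, 4.
  30 → side 1 (new)  [load 30/39]
  15 → side 2 (new)  [load 15/39]
  15 → side 2  [load 30/39]
  13 → side 3 (new)  [load 13/39]
  12 → side 3  [load 25/39]
  11 → side 3  [load 36/39]
  11 → side 4 (new)  [load 11/39]
  8 → side 1  [load 38/39]
  7 → side 2  [load 37/39]
  6 → side 4  [load 17/39]
  4 → side 4  [load 21/39]
4 tape sides opened.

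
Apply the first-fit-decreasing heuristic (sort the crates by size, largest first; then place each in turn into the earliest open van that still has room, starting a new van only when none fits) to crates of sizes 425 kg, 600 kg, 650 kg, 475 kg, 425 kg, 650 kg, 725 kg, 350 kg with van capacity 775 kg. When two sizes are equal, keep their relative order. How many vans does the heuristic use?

Sorted descending: 725, 650, 650, 600, 475, 425, 425, 350.
  725 → van 1 (new)  [load 725/775]
  650 → van 2 (new)  [load 650/775]
  650 → van 3 (new)  [load 650/775]
  600 → van 4 (new)  [load 600/775]
  475 → van 5 (new)  [load 475/775]
  425 → van 6 (new)  [load 425/775]
  425 → van 7 (new)  [load 425/775]
  350 → van 6  [load 775/775]
7 vans opened.

7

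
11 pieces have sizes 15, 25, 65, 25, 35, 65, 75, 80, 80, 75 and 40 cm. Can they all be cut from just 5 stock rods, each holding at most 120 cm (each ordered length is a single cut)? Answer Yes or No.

No

Total = 580 cm; ⌈580/120⌉ = 5.
6 pieces each exceed half the capacity and cannot share a stock rod, forcing at least 6 stock rods.
At least 6 stock rods are required, but only 5 are allowed.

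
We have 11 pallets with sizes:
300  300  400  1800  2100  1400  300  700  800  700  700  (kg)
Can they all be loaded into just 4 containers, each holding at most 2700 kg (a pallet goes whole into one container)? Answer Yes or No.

A valid assignment using 4 containers:
  container 1: 2100 + 400 = 2500
  container 2: 1800 + 800 = 2600
  container 3: 1400 + 700 + 300 + 300 = 2700
  container 4: 700 + 700 + 300 = 1700
Every load is within 2700 kg, so 4 containers suffice.

Yes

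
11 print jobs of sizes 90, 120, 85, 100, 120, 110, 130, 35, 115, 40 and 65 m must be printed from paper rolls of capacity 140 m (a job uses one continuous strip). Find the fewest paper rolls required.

Total = 130 + 120 + 120 + 115 + 110 + 100 + 90 + 85 + 65 + 40 + 35 = 1010 m.
Lower bound: ⌈1010/140⌉ = 8 paper rolls.
A packing using 9 paper rolls:
  roll 1: 130 = 130
  roll 2: 120 = 120
  roll 3: 120 = 120
  roll 4: 115 = 115
  roll 5: 110 = 110
  roll 6: 100 + 40 = 140
  roll 7: 90 + 35 = 125
  roll 8: 85 = 85
  roll 9: 65 = 65
No arrangement into 8 paper rolls stays within capacity, so 9 is optimal.

9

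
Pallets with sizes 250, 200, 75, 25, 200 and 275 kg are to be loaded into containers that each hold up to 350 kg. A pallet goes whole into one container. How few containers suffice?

Total = 275 + 250 + 200 + 200 + 75 + 25 = 1025 kg.
Lower bound: ⌈1025/350⌉ = 3 containers.
Also, 4 pallets each exceed 175 kg, and no two of those can share a container, so at least 4 containers are needed.
A packing using 4 containers:
  container 1: 275 + 75 = 350
  container 2: 250 + 25 = 275
  container 3: 200 = 200
  container 4: 200 = 200
This matches the lower bound, so 4 is optimal.

4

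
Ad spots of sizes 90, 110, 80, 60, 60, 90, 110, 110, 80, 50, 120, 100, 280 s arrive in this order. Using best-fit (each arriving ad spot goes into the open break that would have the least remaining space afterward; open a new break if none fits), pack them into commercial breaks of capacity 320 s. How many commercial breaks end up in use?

  90 → break 1 (new)  [load 90/320]
  110 → break 1  [load 200/320]
  80 → break 1  [load 280/320]
  60 → break 2 (new)  [load 60/320]
  60 → break 2  [load 120/320]
  90 → break 2  [load 210/320]
  110 → break 2  [load 320/320]
  110 → break 3 (new)  [load 110/320]
  80 → break 3  [load 190/320]
  50 → break 3  [load 240/320]
  120 → break 4 (new)  [load 120/320]
  100 → break 4  [load 220/320]
  280 → break 5 (new)  [load 280/320]
5 commercial breaks opened.

5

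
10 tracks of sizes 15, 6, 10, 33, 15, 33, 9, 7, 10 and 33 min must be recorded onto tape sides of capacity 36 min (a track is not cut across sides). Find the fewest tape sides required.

Total = 33 + 33 + 33 + 15 + 15 + 10 + 10 + 9 + 7 + 6 = 171 min.
Lower bound: ⌈171/36⌉ = 5 tape sides.
A packing using 5 tape sides:
  side 1: 33 = 33
  side 2: 33 = 33
  side 3: 33 = 33
  side 4: 15 + 15 + 6 = 36
  side 5: 10 + 10 + 9 + 7 = 36
This matches the lower bound, so 5 is optimal.

5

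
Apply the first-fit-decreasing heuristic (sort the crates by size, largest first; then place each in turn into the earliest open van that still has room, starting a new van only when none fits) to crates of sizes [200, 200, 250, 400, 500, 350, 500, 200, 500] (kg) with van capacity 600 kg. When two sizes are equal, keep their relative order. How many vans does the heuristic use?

Sorted descending: 500, 500, 500, 400, 350, 250, 200, 200, 200.
  500 → van 1 (new)  [load 500/600]
  500 → van 2 (new)  [load 500/600]
  500 → van 3 (new)  [load 500/600]
  400 → van 4 (new)  [load 400/600]
  350 → van 5 (new)  [load 350/600]
  250 → van 5  [load 600/600]
  200 → van 4  [load 600/600]
  200 → van 6 (new)  [load 200/600]
  200 → van 6  [load 400/600]
6 vans opened.

6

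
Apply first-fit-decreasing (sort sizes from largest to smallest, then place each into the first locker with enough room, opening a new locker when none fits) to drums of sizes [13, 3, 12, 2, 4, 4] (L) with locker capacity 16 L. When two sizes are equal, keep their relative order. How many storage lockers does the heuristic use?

3

Sorted descending: 13, 12, 4, 4, 3, 2.
  13 → locker 1 (new)  [load 13/16]
  12 → locker 2 (new)  [load 12/16]
  4 → locker 2  [load 16/16]
  4 → locker 3 (new)  [load 4/16]
  3 → locker 1  [load 16/16]
  2 → locker 3  [load 6/16]
3 storage lockers opened.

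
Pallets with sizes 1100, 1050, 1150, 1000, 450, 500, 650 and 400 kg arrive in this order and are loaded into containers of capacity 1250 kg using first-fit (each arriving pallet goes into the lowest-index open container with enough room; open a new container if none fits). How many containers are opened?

  1100 → container 1 (new)  [load 1100/1250]
  1050 → container 2 (new)  [load 1050/1250]
  1150 → container 3 (new)  [load 1150/1250]
  1000 → container 4 (new)  [load 1000/1250]
  450 → container 5 (new)  [load 450/1250]
  500 → container 5  [load 950/1250]
  650 → container 6 (new)  [load 650/1250]
  400 → container 6  [load 1050/1250]
6 containers opened.

6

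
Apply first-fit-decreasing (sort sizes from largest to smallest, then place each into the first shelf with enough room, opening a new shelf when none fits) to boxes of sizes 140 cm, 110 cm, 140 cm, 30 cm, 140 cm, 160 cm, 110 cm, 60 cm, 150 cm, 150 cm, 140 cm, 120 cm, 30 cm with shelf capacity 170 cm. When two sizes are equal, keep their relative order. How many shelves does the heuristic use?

Sorted descending: 160, 150, 150, 140, 140, 140, 140, 120, 110, 110, 60, 30, 30.
  160 → shelf 1 (new)  [load 160/170]
  150 → shelf 2 (new)  [load 150/170]
  150 → shelf 3 (new)  [load 150/170]
  140 → shelf 4 (new)  [load 140/170]
  140 → shelf 5 (new)  [load 140/170]
  140 → shelf 6 (new)  [load 140/170]
  140 → shelf 7 (new)  [load 140/170]
  120 → shelf 8 (new)  [load 120/170]
  110 → shelf 9 (new)  [load 110/170]
  110 → shelf 10 (new)  [load 110/170]
  60 → shelf 9  [load 170/170]
  30 → shelf 4  [load 170/170]
  30 → shelf 5  [load 170/170]
10 shelves opened.

10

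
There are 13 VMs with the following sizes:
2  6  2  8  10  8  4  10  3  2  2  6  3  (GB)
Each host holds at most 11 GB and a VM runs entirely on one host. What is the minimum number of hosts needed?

Total = 10 + 10 + 8 + 8 + 6 + 6 + 4 + 3 + 3 + 2 + 2 + 2 + 2 = 66 GB.
Lower bound: ⌈66/11⌉ = 6 hosts.
A packing using 7 hosts:
  host 1: 10 = 10
  host 2: 10 = 10
  host 3: 8 + 3 = 11
  host 4: 8 + 3 = 11
  host 5: 6 + 4 = 10
  host 6: 6 + 2 + 2 = 10
  host 7: 2 + 2 = 4
No arrangement into 6 hosts stays within capacity, so 7 is optimal.

7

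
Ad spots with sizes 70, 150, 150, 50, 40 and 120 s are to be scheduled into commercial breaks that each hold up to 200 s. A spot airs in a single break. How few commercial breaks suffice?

Total = 150 + 150 + 120 + 70 + 50 + 40 = 580 s.
Lower bound: ⌈580/200⌉ = 3 commercial breaks.
A packing using 3 commercial breaks:
  break 1: 150 + 50 = 200
  break 2: 150 + 40 = 190
  break 3: 120 + 70 = 190
This matches the lower bound, so 3 is optimal.

3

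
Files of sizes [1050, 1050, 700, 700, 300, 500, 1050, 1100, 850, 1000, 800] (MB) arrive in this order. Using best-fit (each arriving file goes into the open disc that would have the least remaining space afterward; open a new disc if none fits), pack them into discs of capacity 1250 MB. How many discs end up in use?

  1050 → disc 1 (new)  [load 1050/1250]
  1050 → disc 2 (new)  [load 1050/1250]
  700 → disc 3 (new)  [load 700/1250]
  700 → disc 4 (new)  [load 700/1250]
  300 → disc 3  [load 1000/1250]
  500 → disc 4  [load 1200/1250]
  1050 → disc 5 (new)  [load 1050/1250]
  1100 → disc 6 (new)  [load 1100/1250]
  850 → disc 7 (new)  [load 850/1250]
  1000 → disc 8 (new)  [load 1000/1250]
  800 → disc 9 (new)  [load 800/1250]
9 discs opened.

9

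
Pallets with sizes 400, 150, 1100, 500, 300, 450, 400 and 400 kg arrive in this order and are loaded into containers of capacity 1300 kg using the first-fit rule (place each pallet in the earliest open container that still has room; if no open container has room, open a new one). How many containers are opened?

  400 → container 1 (new)  [load 400/1300]
  150 → container 1  [load 550/1300]
  1100 → container 2 (new)  [load 1100/1300]
  500 → container 1  [load 1050/1300]
  300 → container 3 (new)  [load 300/1300]
  450 → container 3  [load 750/1300]
  400 → container 3  [load 1150/1300]
  400 → container 4 (new)  [load 400/1300]
4 containers opened.

4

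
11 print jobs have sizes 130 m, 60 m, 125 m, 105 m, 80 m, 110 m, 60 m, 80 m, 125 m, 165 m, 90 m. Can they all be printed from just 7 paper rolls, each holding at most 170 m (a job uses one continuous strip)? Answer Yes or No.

No

Total = 1130 m; ⌈1130/170⌉ = 7.
The bound of 7 does not rule out 7, but exhaustive search shows no assignment into 7 paper rolls of capacity 170 m exists — the minimum is 8.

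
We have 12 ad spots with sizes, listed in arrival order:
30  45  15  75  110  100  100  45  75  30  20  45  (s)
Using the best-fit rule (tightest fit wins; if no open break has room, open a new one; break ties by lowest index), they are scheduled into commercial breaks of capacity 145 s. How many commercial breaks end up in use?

6

  30 → break 1 (new)  [load 30/145]
  45 → break 1  [load 75/145]
  15 → break 1  [load 90/145]
  75 → break 2 (new)  [load 75/145]
  110 → break 3 (new)  [load 110/145]
  100 → break 4 (new)  [load 100/145]
  100 → break 5 (new)  [load 100/145]
  45 → break 4  [load 145/145]
  75 → break 6 (new)  [load 75/145]
  30 → break 3  [load 140/145]
  20 → break 5  [load 120/145]
  45 → break 1  [load 135/145]
6 commercial breaks opened.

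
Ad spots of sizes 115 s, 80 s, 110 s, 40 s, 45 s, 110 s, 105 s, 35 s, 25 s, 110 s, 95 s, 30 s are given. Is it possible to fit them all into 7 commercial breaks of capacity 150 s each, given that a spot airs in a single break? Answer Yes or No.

Yes

A valid assignment using 7 commercial breaks:
  break 1: 115 + 35 = 150
  break 2: 110 + 40 = 150
  break 3: 110 + 30 = 140
  break 4: 110 + 25 = 135
  break 5: 105 + 45 = 150
  break 6: 95 = 95
  break 7: 80 = 80
Every load is within 150 s, so 7 commercial breaks suffice.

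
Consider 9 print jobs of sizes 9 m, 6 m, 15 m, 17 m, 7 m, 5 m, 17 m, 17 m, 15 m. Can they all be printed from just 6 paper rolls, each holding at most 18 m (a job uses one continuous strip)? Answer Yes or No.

Total = 108 m; ⌈108/18⌉ = 6.
The bound of 6 does not rule out 6, but exhaustive search shows no assignment into 6 paper rolls of capacity 18 m exists — the minimum is 7.

No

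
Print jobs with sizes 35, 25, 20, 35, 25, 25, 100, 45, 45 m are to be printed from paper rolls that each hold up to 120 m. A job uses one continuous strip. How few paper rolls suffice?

Total = 100 + 45 + 45 + 35 + 35 + 25 + 25 + 25 + 20 = 355 m.
Lower bound: ⌈355/120⌉ = 3 paper rolls.
A packing using 3 paper rolls:
  roll 1: 100 + 20 = 120
  roll 2: 45 + 45 + 25 = 115
  roll 3: 35 + 35 + 25 + 25 = 120
This matches the lower bound, so 3 is optimal.

3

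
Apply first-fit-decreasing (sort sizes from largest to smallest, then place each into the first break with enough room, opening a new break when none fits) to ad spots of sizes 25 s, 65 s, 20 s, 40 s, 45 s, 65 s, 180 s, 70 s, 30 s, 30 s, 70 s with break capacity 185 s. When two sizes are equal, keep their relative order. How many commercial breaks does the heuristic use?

Sorted descending: 180, 70, 70, 65, 65, 45, 40, 30, 30, 25, 20.
  180 → break 1 (new)  [load 180/185]
  70 → break 2 (new)  [load 70/185]
  70 → break 2  [load 140/185]
  65 → break 3 (new)  [load 65/185]
  65 → break 3  [load 130/185]
  45 → break 2  [load 185/185]
  40 → break 3  [load 170/185]
  30 → break 4 (new)  [load 30/185]
  30 → break 4  [load 60/185]
  25 → break 4  [load 85/185]
  20 → break 4  [load 105/185]
4 commercial breaks opened.

4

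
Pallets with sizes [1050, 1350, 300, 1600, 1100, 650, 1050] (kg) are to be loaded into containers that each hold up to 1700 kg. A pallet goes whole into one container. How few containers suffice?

Total = 1600 + 1350 + 1100 + 1050 + 1050 + 650 + 300 = 7100 kg.
Lower bound: ⌈7100/1700⌉ = 5 containers.
A packing using 5 containers:
  container 1: 1600 = 1600
  container 2: 1350 + 300 = 1650
  container 3: 1100 = 1100
  container 4: 1050 + 650 = 1700
  container 5: 1050 = 1050
This matches the lower bound, so 5 is optimal.

5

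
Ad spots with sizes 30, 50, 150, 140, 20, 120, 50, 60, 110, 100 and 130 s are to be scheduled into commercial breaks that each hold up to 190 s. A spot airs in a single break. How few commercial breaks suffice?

Total = 150 + 140 + 130 + 120 + 110 + 100 + 60 + 50 + 50 + 30 + 20 = 960 s.
Lower bound: ⌈960/190⌉ = 6 commercial breaks.
A packing using 6 commercial breaks:
  break 1: 150 + 30 = 180
  break 2: 140 + 50 = 190
  break 3: 130 + 60 = 190
  break 4: 120 + 50 + 20 = 190
  break 5: 110 = 110
  break 6: 100 = 100
This matches the lower bound, so 6 is optimal.

6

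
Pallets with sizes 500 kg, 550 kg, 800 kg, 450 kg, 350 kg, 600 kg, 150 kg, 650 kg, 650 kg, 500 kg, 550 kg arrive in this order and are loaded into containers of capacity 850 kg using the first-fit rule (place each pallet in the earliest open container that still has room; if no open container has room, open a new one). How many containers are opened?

  500 → container 1 (new)  [load 500/850]
  550 → container 2 (new)  [load 550/850]
  800 → container 3 (new)  [load 800/850]
  450 → container 4 (new)  [load 450/850]
  350 → container 1  [load 850/850]
  600 → container 5 (new)  [load 600/850]
  150 → container 2  [load 700/850]
  650 → container 6 (new)  [load 650/850]
  650 → container 7 (new)  [load 650/850]
  500 → container 8 (new)  [load 500/850]
  550 → container 9 (new)  [load 550/850]
9 containers opened.

9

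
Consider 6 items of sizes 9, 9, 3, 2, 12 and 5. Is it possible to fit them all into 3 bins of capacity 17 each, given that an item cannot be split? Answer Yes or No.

A valid assignment using 3 bins:
  bin 1: 12 + 5 = 17
  bin 2: 9 + 3 + 2 = 14
  bin 3: 9 = 9
Every load is within 17, so 3 bins suffice.

Yes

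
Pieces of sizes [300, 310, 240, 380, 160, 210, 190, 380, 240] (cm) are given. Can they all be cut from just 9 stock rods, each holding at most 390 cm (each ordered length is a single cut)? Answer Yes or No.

A valid assignment using 8 stock rods:
  stock rod 1: 380 = 380
  stock rod 2: 380 = 380
  stock rod 3: 310 = 310
  stock rod 4: 300 = 300
  stock rod 5: 240 = 240
  stock rod 6: 240 = 240
  stock rod 7: 210 + 160 = 370
  stock rod 8: 190 = 190
That uses only 8 ≤ 9, so 9 stock rods are enough.

Yes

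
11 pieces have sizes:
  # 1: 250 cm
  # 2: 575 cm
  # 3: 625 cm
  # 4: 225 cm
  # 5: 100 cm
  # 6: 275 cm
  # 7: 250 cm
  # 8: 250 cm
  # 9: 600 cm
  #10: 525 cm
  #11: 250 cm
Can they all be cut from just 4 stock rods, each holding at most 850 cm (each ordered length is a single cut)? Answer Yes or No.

Total = 3925 cm; ⌈3925/850⌉ = 5.
At least 5 stock rods are required, but only 4 are allowed.

No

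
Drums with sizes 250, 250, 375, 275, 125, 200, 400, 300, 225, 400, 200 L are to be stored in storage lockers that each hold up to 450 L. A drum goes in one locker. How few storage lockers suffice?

Total = 400 + 400 + 375 + 300 + 275 + 250 + 250 + 225 + 200 + 200 + 125 = 3000 L.
Lower bound: ⌈3000/450⌉ = 7 storage lockers.
A packing using 8 storage lockers:
  locker 1: 400 = 400
  locker 2: 400 = 400
  locker 3: 375 = 375
  locker 4: 300 + 125 = 425
  locker 5: 275 = 275
  locker 6: 250 + 200 = 450
  locker 7: 250 + 200 = 450
  locker 8: 225 = 225
No arrangement into 7 storage lockers stays within capacity, so 8 is optimal.

8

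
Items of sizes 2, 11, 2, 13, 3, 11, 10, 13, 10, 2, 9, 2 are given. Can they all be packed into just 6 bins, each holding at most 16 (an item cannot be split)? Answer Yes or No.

Total = 88; ⌈88/16⌉ = 6.
7 items each exceed half the capacity and cannot share a bin, forcing at least 7 bins.
At least 7 bins are required, but only 6 are allowed.

No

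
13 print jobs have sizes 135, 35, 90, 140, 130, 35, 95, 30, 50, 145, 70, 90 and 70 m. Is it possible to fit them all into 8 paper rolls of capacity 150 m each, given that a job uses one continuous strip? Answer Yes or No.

Total = 1115 m; ⌈1115/150⌉ = 8.
The bound of 8 does not rule out 8, but exhaustive search shows no assignment into 8 paper rolls of capacity 150 m exists — the minimum is 9.

No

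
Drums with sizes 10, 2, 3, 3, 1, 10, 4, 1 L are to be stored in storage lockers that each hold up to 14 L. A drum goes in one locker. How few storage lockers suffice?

3

Total = 10 + 10 + 4 + 3 + 3 + 2 + 1 + 1 = 34 L.
Lower bound: ⌈34/14⌉ = 3 storage lockers.
A packing using 3 storage lockers:
  locker 1: 10 + 4 = 14
  locker 2: 10 + 3 + 1 = 14
  locker 3: 3 + 2 + 1 = 6
This matches the lower bound, so 3 is optimal.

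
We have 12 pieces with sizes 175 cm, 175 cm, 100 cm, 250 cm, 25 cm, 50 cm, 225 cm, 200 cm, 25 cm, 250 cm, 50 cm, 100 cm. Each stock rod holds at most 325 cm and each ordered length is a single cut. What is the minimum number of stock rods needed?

6

Total = 250 + 250 + 225 + 200 + 175 + 175 + 100 + 100 + 50 + 50 + 25 + 25 = 1625 cm.
Lower bound: ⌈1625/325⌉ = 5 stock rods.
Also, 6 pieces each exceed 325/2 cm, and no two of those can share a stock rod, so at least 6 stock rods are needed.
A packing using 6 stock rods:
  stock rod 1: 250 + 50 + 25 = 325
  stock rod 2: 250 + 50 + 25 = 325
  stock rod 3: 225 + 100 = 325
  stock rod 4: 200 + 100 = 300
  stock rod 5: 175 = 175
  stock rod 6: 175 = 175
This matches the lower bound, so 6 is optimal.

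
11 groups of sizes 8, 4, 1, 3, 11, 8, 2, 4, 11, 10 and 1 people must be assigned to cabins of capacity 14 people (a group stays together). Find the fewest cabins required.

5

Total = 11 + 11 + 10 + 8 + 8 + 4 + 4 + 3 + 2 + 1 + 1 = 63 people.
Lower bound: ⌈63/14⌉ = 5 cabins.
A packing using 5 cabins:
  cabin 1: 11 + 3 = 14
  cabin 2: 11 + 2 + 1 = 14
  cabin 3: 10 + 4 = 14
  cabin 4: 8 + 4 + 1 = 13
  cabin 5: 8 = 8
This matches the lower bound, so 5 is optimal.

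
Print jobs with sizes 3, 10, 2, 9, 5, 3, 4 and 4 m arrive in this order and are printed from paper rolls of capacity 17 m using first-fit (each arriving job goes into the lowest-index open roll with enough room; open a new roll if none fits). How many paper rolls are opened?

3

  3 → roll 1 (new)  [load 3/17]
  10 → roll 1  [load 13/17]
  2 → roll 1  [load 15/17]
  9 → roll 2 (new)  [load 9/17]
  5 → roll 2  [load 14/17]
  3 → roll 2  [load 17/17]
  4 → roll 3 (new)  [load 4/17]
  4 → roll 3  [load 8/17]
3 paper rolls opened.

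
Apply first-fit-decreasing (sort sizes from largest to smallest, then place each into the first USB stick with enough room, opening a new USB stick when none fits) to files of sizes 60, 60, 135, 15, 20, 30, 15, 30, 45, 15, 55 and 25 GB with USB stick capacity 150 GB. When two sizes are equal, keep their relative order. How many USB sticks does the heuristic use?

4

Sorted descending: 135, 60, 60, 55, 45, 30, 30, 25, 20, 15, 15, 15.
  135 → USB stick 1 (new)  [load 135/150]
  60 → USB stick 2 (new)  [load 60/150]
  60 → USB stick 2  [load 120/150]
  55 → USB stick 3 (new)  [load 55/150]
  45 → USB stick 3  [load 100/150]
  30 → USB stick 2  [load 150/150]
  30 → USB stick 3  [load 130/150]
  25 → USB stick 4 (new)  [load 25/150]
  20 → USB stick 3  [load 150/150]
  15 → USB stick 1  [load 150/150]
  15 → USB stick 4  [load 40/150]
  15 → USB stick 4  [load 55/150]
4 USB sticks opened.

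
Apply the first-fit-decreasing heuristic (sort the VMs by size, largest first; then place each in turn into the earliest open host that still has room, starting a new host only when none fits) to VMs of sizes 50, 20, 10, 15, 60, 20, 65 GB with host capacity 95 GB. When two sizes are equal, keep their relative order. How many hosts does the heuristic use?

3

Sorted descending: 65, 60, 50, 20, 20, 15, 10.
  65 → host 1 (new)  [load 65/95]
  60 → host 2 (new)  [load 60/95]
  50 → host 3 (new)  [load 50/95]
  20 → host 1  [load 85/95]
  20 → host 2  [load 80/95]
  15 → host 2  [load 95/95]
  10 → host 1  [load 95/95]
3 hosts opened.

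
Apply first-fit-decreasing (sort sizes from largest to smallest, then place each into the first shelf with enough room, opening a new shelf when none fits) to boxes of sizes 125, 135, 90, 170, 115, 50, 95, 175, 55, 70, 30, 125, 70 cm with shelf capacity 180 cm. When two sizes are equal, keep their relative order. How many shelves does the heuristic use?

Sorted descending: 175, 170, 135, 125, 125, 115, 95, 90, 70, 70, 55, 50, 30.
  175 → shelf 1 (new)  [load 175/180]
  170 → shelf 2 (new)  [load 170/180]
  135 → shelf 3 (new)  [load 135/180]
  125 → shelf 4 (new)  [load 125/180]
  125 → shelf 5 (new)  [load 125/180]
  115 → shelf 6 (new)  [load 115/180]
  95 → shelf 7 (new)  [load 95/180]
  90 → shelf 8 (new)  [load 90/180]
  70 → shelf 7  [load 165/180]
  70 → shelf 8  [load 160/180]
  55 → shelf 4  [load 180/180]
  50 → shelf 5  [load 175/180]
  30 → shelf 3  [load 165/180]
8 shelves opened.

8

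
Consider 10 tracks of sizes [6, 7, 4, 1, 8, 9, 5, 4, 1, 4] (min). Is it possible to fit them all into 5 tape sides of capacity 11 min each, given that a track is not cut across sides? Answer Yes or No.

A valid assignment using 5 tape sides:
  side 1: 9 + 1 + 1 = 11
  side 2: 8 = 8
  side 3: 7 + 4 = 11
  side 4: 6 + 5 = 11
  side 5: 4 + 4 = 8
Every load is within 11 min, so 5 tape sides suffice.

Yes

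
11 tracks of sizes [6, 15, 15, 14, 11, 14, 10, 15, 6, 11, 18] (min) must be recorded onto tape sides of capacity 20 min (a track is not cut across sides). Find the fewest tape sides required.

9

Total = 18 + 15 + 15 + 15 + 14 + 14 + 11 + 11 + 10 + 6 + 6 = 135 min.
Lower bound: ⌈135/20⌉ = 7 tape sides.
Also, 8 tracks each exceed 10 min, and no two of those can share a side, so at least 8 tape sides are needed.
A packing using 9 tape sides:
  side 1: 18 = 18
  side 2: 15 = 15
  side 3: 15 = 15
  side 4: 15 = 15
  side 5: 14 + 6 = 20
  side 6: 14 + 6 = 20
  side 7: 11 = 11
  side 8: 11 = 11
  side 9: 10 = 10
No arrangement into 8 tape sides stays within capacity, so 9 is optimal.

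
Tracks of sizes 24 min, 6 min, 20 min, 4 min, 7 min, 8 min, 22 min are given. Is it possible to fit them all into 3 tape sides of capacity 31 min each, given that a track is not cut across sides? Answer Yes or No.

A valid assignment using 3 tape sides:
  side 1: 24 + 7 = 31
  side 2: 22 + 8 = 30
  side 3: 20 + 6 + 4 = 30
Every load is within 31 min, so 3 tape sides suffice.

Yes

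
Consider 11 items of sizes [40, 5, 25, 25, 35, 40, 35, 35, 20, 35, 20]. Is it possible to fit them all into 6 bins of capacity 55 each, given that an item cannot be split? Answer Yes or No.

Total = 315; ⌈315/55⌉ = 6.
The bound of 6 does not rule out 6, but exhaustive search shows no assignment into 6 bins of capacity 55 exists — the minimum is 7.

No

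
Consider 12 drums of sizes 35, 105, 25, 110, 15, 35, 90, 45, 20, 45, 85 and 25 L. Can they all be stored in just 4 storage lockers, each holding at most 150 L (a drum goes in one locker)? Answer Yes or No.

Total = 635 L; ⌈635/150⌉ = 5.
At least 5 storage lockers are required, but only 4 are allowed.

No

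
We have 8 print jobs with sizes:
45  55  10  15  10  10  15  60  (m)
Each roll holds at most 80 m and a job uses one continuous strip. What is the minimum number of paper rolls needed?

3

Total = 60 + 55 + 45 + 15 + 15 + 10 + 10 + 10 = 220 m.
Lower bound: ⌈220/80⌉ = 3 paper rolls.
A packing using 3 paper rolls:
  roll 1: 60 + 15 = 75
  roll 2: 55 + 15 + 10 = 80
  roll 3: 45 + 10 + 10 = 65
This matches the lower bound, so 3 is optimal.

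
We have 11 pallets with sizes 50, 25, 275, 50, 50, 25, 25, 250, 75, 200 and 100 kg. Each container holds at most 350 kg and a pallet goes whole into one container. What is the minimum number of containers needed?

4

Total = 275 + 250 + 200 + 100 + 75 + 50 + 50 + 50 + 25 + 25 + 25 = 1125 kg.
Lower bound: ⌈1125/350⌉ = 4 containers.
A packing using 4 containers:
  container 1: 275 + 75 = 350
  container 2: 250 + 100 = 350
  container 3: 200 + 50 + 50 + 50 = 350
  container 4: 25 + 25 + 25 = 75
This matches the lower bound, so 4 is optimal.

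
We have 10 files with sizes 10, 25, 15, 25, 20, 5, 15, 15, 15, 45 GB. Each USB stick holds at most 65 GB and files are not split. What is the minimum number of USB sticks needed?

Total = 45 + 25 + 25 + 20 + 15 + 15 + 15 + 15 + 10 + 5 = 190 GB.
Lower bound: ⌈190/65⌉ = 3 USB sticks.
A packing using 3 USB sticks:
  USB stick 1: 45 + 20 = 65
  USB stick 2: 25 + 25 + 15 = 65
  USB stick 3: 15 + 15 + 15 + 10 + 5 = 60
This matches the lower bound, so 3 is optimal.

3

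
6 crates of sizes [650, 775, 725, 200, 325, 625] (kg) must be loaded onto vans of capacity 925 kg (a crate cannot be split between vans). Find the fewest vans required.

5

Total = 775 + 725 + 650 + 625 + 325 + 200 = 3300 kg.
Lower bound: ⌈3300/925⌉ = 4 vans.
A packing using 5 vans:
  van 1: 775 = 775
  van 2: 725 + 200 = 925
  van 3: 650 = 650
  van 4: 625 = 625
  van 5: 325 = 325
No arrangement into 4 vans stays within capacity, so 5 is optimal.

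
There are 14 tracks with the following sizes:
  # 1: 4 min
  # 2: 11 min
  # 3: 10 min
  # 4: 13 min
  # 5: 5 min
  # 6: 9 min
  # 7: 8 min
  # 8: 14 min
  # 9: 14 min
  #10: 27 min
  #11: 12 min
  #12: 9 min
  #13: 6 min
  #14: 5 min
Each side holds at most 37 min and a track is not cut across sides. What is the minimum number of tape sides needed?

Total = 27 + 14 + 14 + 13 + 12 + 11 + 10 + 9 + 9 + 8 + 6 + 5 + 5 + 4 = 147 min.
Lower bound: ⌈147/37⌉ = 4 tape sides.
A packing using 4 tape sides:
  side 1: 27 + 10 = 37
  side 2: 14 + 14 + 9 = 37
  side 3: 13 + 12 + 11 = 36
  side 4: 9 + 8 + 6 + 5 + 5 + 4 = 37
This matches the lower bound, so 4 is optimal.

4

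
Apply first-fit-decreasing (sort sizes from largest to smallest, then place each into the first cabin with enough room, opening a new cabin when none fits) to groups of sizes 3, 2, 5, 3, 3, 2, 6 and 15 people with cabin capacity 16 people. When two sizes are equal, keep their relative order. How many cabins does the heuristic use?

Sorted descending: 15, 6, 5, 3, 3, 3, 2, 2.
  15 → cabin 1 (new)  [load 15/16]
  6 → cabin 2 (new)  [load 6/16]
  5 → cabin 2  [load 11/16]
  3 → cabin 2  [load 14/16]
  3 → cabin 3 (new)  [load 3/16]
  3 → cabin 3  [load 6/16]
  2 → cabin 2  [load 16/16]
  2 → cabin 3  [load 8/16]
3 cabins opened.

3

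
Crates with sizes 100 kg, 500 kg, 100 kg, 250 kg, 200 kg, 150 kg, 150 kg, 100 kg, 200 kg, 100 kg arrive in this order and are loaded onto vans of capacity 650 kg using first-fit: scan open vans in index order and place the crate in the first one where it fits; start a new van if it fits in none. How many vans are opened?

  100 → van 1 (new)  [load 100/650]
  500 → van 1  [load 600/650]
  100 → van 2 (new)  [load 100/650]
  250 → van 2  [load 350/650]
  200 → van 2  [load 550/650]
  150 → van 3 (new)  [load 150/650]
  150 → van 3  [load 300/650]
  100 → van 2  [load 650/650]
  200 → van 3  [load 500/650]
  100 → van 3  [load 600/650]
3 vans opened.

3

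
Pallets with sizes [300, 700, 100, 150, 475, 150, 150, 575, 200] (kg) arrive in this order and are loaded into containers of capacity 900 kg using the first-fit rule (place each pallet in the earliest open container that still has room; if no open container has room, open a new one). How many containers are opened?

  300 → container 1 (new)  [load 300/900]
  700 → container 2 (new)  [load 700/900]
  100 → container 1  [load 400/900]
  150 → container 1  [load 550/900]
  475 → container 3 (new)  [load 475/900]
  150 → container 1  [load 700/900]
  150 → container 1  [load 850/900]
  575 → container 4 (new)  [load 575/900]
  200 → container 2  [load 900/900]
4 containers opened.

4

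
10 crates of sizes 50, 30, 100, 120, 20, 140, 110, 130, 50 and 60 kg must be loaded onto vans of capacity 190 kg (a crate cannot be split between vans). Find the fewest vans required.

5

Total = 140 + 130 + 120 + 110 + 100 + 60 + 50 + 50 + 30 + 20 = 810 kg.
Lower bound: ⌈810/190⌉ = 5 vans.
A packing using 5 vans:
  van 1: 140 + 50 = 190
  van 2: 130 + 60 = 190
  van 3: 120 + 50 + 20 = 190
  van 4: 110 + 30 = 140
  van 5: 100 = 100
This matches the lower bound, so 5 is optimal.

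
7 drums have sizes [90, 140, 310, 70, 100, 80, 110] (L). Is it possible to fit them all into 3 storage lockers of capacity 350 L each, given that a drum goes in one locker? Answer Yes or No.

Yes

A valid assignment using 3 storage lockers:
  locker 1: 310 = 310
  locker 2: 140 + 110 + 100 = 350
  locker 3: 90 + 80 + 70 = 240
Every load is within 350 L, so 3 storage lockers suffice.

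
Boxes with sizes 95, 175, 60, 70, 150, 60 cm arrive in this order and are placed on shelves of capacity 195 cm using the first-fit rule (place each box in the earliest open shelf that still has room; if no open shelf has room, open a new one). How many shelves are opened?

  95 → shelf 1 (new)  [load 95/195]
  175 → shelf 2 (new)  [load 175/195]
  60 → shelf 1  [load 155/195]
  70 → shelf 3 (new)  [load 70/195]
  150 → shelf 4 (new)  [load 150/195]
  60 → shelf 3  [load 130/195]
4 shelves opened.

4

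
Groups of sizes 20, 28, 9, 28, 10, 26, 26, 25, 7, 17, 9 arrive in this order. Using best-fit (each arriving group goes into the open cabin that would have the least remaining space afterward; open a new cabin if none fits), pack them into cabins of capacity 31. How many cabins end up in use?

  20 → cabin 1 (new)  [load 20/31]
  28 → cabin 2 (new)  [load 28/31]
  9 → cabin 1  [load 29/31]
  28 → cabin 3 (new)  [load 28/31]
  10 → cabin 4 (new)  [load 10/31]
  26 → cabin 5 (new)  [load 26/31]
  26 → cabin 6 (new)  [load 26/31]
  25 → cabin 7 (new)  [load 25/31]
  7 → cabin 4  [load 17/31]
  17 → cabin 8 (new)  [load 17/31]
  9 → cabin 4  [load 26/31]
8 cabins opened.

8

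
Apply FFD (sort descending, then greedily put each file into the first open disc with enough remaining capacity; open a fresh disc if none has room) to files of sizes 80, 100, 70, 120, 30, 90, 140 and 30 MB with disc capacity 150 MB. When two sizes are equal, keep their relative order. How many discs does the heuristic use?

5

Sorted descending: 140, 120, 100, 90, 80, 70, 30, 30.
  140 → disc 1 (new)  [load 140/150]
  120 → disc 2 (new)  [load 120/150]
  100 → disc 3 (new)  [load 100/150]
  90 → disc 4 (new)  [load 90/150]
  80 → disc 5 (new)  [load 80/150]
  70 → disc 5  [load 150/150]
  30 → disc 2  [load 150/150]
  30 → disc 3  [load 130/150]
5 discs opened.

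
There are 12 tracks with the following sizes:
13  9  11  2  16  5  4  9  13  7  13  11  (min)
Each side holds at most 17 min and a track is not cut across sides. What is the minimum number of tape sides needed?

8

Total = 16 + 13 + 13 + 13 + 11 + 11 + 9 + 9 + 7 + 5 + 4 + 2 = 113 min.
Lower bound: ⌈113/17⌉ = 7 tape sides.
Also, 8 tracks each exceed 17/2 min, and no two of those can share a side, so at least 8 tape sides are needed.
A packing using 8 tape sides:
  side 1: 16 = 16
  side 2: 13 + 4 = 17
  side 3: 13 + 2 = 15
  side 4: 13 = 13
  side 5: 11 + 5 = 16
  side 6: 11 = 11
  side 7: 9 + 7 = 16
  side 8: 9 = 9
This matches the lower bound, so 8 is optimal.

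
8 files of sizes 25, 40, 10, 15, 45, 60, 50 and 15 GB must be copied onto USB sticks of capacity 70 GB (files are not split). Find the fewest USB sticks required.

Total = 60 + 50 + 45 + 40 + 25 + 15 + 15 + 10 = 260 GB.
Lower bound: ⌈260/70⌉ = 4 USB sticks.
A packing using 4 USB sticks:
  USB stick 1: 60 + 10 = 70
  USB stick 2: 50 + 15 = 65
  USB stick 3: 45 + 25 = 70
  USB stick 4: 40 + 15 = 55
This matches the lower bound, so 4 is optimal.

4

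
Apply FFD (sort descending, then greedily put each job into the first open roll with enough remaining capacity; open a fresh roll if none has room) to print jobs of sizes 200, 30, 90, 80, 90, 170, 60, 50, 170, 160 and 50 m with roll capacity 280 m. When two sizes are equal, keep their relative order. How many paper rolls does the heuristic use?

5

Sorted descending: 200, 170, 170, 160, 90, 90, 80, 60, 50, 50, 30.
  200 → roll 1 (new)  [load 200/280]
  170 → roll 2 (new)  [load 170/280]
  170 → roll 3 (new)  [load 170/280]
  160 → roll 4 (new)  [load 160/280]
  90 → roll 2  [load 260/280]
  90 → roll 3  [load 260/280]
  80 → roll 1  [load 280/280]
  60 → roll 4  [load 220/280]
  50 → roll 4  [load 270/280]
  50 → roll 5 (new)  [load 50/280]
  30 → roll 5  [load 80/280]
5 paper rolls opened.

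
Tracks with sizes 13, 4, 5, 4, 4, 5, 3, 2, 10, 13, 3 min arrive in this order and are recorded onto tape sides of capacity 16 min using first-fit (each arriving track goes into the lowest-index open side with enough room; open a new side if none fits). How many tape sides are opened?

  13 → side 1 (new)  [load 13/16]
  4 → side 2 (new)  [load 4/16]
  5 → side 2  [load 9/16]
  4 → side 2  [load 13/16]
  4 → side 3 (new)  [load 4/16]
  5 → side 3  [load 9/16]
  3 → side 1  [load 16/16]
  2 → side 2  [load 15/16]
  10 → side 4 (new)  [load 10/16]
  13 → side 5 (new)  [load 13/16]
  3 → side 3  [load 12/16]
5 tape sides opened.

5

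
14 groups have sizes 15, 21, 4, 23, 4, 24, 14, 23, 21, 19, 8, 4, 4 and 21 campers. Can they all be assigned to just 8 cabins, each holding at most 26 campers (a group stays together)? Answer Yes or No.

No

Total = 205 campers; ⌈205/26⌉ = 8.
9 groups each exceed half the capacity and cannot share a cabin, forcing at least 9 cabins.
At least 9 cabins are required, but only 8 are allowed.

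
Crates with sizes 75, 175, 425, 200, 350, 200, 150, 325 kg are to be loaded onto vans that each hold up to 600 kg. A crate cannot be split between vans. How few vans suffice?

Total = 425 + 350 + 325 + 200 + 200 + 175 + 150 + 75 = 1900 kg.
Lower bound: ⌈1900/600⌉ = 4 vans.
A packing using 4 vans:
  van 1: 425 + 175 = 600
  van 2: 350 + 200 = 550
  van 3: 325 + 200 + 75 = 600
  van 4: 150 = 150
This matches the lower bound, so 4 is optimal.

4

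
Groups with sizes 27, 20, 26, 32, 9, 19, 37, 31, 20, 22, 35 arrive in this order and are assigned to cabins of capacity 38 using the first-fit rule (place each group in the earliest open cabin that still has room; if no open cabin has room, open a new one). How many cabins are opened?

  27 → cabin 1 (new)  [load 27/38]
  20 → cabin 2 (new)  [load 20/38]
  26 → cabin 3 (new)  [load 26/38]
  32 → cabin 4 (new)  [load 32/38]
  9 → cabin 1  [load 36/38]
  19 → cabin 5 (new)  [load 19/38]
  37 → cabin 6 (new)  [load 37/38]
  31 → cabin 7 (new)  [load 31/38]
  20 → cabin 8 (new)  [load 20/38]
  22 → cabin 9 (new)  [load 22/38]
  35 → cabin 10 (new)  [load 35/38]
10 cabins opened.

10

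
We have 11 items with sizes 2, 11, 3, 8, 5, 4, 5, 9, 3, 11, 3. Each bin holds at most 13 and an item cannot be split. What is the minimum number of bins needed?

Total = 11 + 11 + 9 + 8 + 5 + 5 + 4 + 3 + 3 + 3 + 2 = 64.
Lower bound: ⌈64/13⌉ = 5 bins.
A packing using 6 bins:
  bin 1: 11 + 2 = 13
  bin 2: 11 = 11
  bin 3: 9 + 4 = 13
  bin 4: 8 + 5 = 13
  bin 5: 5 + 3 + 3 = 11
  bin 6: 3 = 3
No arrangement into 5 bins stays within capacity, so 6 is optimal.

6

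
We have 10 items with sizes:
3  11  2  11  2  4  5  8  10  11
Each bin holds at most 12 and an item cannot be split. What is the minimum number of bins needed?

Total = 11 + 11 + 11 + 10 + 8 + 5 + 4 + 3 + 2 + 2 = 67.
Lower bound: ⌈67/12⌉ = 6 bins.
A packing using 6 bins:
  bin 1: 11 = 11
  bin 2: 11 = 11
  bin 3: 11 = 11
  bin 4: 10 + 2 = 12
  bin 5: 8 + 4 = 12
  bin 6: 5 + 3 + 2 = 10
This matches the lower bound, so 6 is optimal.

6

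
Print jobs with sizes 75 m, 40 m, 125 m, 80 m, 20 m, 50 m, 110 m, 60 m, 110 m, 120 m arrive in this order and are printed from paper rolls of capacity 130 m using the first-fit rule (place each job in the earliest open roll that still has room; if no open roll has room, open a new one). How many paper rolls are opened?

  75 → roll 1 (new)  [load 75/130]
  40 → roll 1  [load 115/130]
  125 → roll 2 (new)  [load 125/130]
  80 → roll 3 (new)  [load 80/130]
  20 → roll 3  [load 100/130]
  50 → roll 4 (new)  [load 50/130]
  110 → roll 5 (new)  [load 110/130]
  60 → roll 4  [load 110/130]
  110 → roll 6 (new)  [load 110/130]
  120 → roll 7 (new)  [load 120/130]
7 paper rolls opened.

7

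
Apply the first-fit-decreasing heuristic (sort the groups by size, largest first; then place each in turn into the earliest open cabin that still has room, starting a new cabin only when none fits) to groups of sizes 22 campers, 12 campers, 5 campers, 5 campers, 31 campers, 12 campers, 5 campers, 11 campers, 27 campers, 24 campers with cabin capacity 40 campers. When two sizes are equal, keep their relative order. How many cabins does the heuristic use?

5

Sorted descending: 31, 27, 24, 22, 12, 12, 11, 5, 5, 5.
  31 → cabin 1 (new)  [load 31/40]
  27 → cabin 2 (new)  [load 27/40]
  24 → cabin 3 (new)  [load 24/40]
  22 → cabin 4 (new)  [load 22/40]
  12 → cabin 2  [load 39/40]
  12 → cabin 3  [load 36/40]
  11 → cabin 4  [load 33/40]
  5 → cabin 1  [load 36/40]
  5 → cabin 4  [load 38/40]
  5 → cabin 5 (new)  [load 5/40]
5 cabins opened.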